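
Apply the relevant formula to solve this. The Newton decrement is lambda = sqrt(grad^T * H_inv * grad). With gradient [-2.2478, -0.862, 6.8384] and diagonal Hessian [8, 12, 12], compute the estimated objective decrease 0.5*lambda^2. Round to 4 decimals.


Step 1: H is diagonal, so H^(-1) * g = [-0.281, -0.0718, 0.5699].
Step 2: g^T H^(-1) g = sum_i g_i^2 / H_ii
  = (-2.2478)^2/8 + (-0.862)^2/12 + (6.8384)^2/12
  = 0.6316 + 0.0619 + 3.897 = 4.5905
Step 3: Objective decrease = 0.5 * g^T H^(-1) g = 2.2952


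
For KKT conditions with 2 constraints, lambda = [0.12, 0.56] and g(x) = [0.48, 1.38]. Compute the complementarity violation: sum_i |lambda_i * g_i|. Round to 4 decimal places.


KKT complementary slackness check:
lambda_1 * g_1 = 0.12 * 0.48 = 0.0576
lambda_2 * g_2 = 0.56 * 1.38 = 0.7728
Total violation = 0.0576 + 0.7728 = 0.8304


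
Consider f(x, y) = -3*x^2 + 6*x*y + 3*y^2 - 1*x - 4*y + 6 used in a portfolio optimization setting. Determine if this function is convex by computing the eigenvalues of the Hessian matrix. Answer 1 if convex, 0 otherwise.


The Hessian of f(x,y) = -3*x^2 + 6*x*y + 3*y^2 - 1*x - 4*y + 6 is:
H = [[-6, 6], [6, 6]]
Trace = -6 + 6 = 0
Determinant = -6*6 - (6)^2 = -72
Discriminant = (0)^2 - 4*-72 = 288.0
Eigenvalues: lambda_1 = -8.4853, lambda_2 = 8.4853
The function is not convex.

0


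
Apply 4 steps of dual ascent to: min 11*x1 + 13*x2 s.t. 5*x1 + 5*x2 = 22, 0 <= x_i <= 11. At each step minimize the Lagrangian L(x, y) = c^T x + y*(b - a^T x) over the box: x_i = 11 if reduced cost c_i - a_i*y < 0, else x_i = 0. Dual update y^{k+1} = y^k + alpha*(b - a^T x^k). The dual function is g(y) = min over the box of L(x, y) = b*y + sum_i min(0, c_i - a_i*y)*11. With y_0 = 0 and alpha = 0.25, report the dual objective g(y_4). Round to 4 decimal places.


Dual ascent for LP: min 11*x1 + 13*x2, 5*x1 + 5*x2 = 22, 0 <= x_i <= 11
Step 1: y^k = 0.0, reduced costs: (11.0, 13.0)
  x^k = (0.0, 0.0), subgradient = b - a^T x = 22.0
  y^{k+1} = 0.0 + 0.25*22.0 = 5.5
Step 2: y^k = 5.5, reduced costs: (-16.5, -14.5)
  x^k = (11.0, 11.0), subgradient = b - a^T x = -88.0
  y^{k+1} = 5.5 + 0.25*-88.0 = -16.5
Step 3: y^k = -16.5, reduced costs: (93.5, 95.5)
  x^k = (0.0, 0.0), subgradient = b - a^T x = 22.0
  y^{k+1} = -16.5 + 0.25*22.0 = -11.0
Step 4: y^k = -11.0, reduced costs: (66.0, 68.0)
  x^k = (0.0, 0.0), subgradient = b - a^T x = 22.0
  y^{k+1} = -11.0 + 0.25*22.0 = -5.5
Dual objective at y_4 = -5.5: reduced costs (38.5, 40.5), box minimizer x = (0.0, 0.0)
g(y_4) = b*y + (c1 - a1*y)*x1 + (c2 - a2*y)*x2 = 22*(-5.5) + 38.5*0.0 + 40.5*0.0 = -121.0 + 0.0 + 0.0 = -121.0


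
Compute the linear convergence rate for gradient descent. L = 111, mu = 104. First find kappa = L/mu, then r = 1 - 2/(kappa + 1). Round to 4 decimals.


Step 1: Compute the condition number.
kappa = L/mu = 111/104 = 1.0673
Step 2: Compute the convergence rate.
r = 1 - 2/(kappa + 1) = 1 - 2*mu/(L + mu) = (L - mu)/(L + mu) = 7/215 = 0.0326


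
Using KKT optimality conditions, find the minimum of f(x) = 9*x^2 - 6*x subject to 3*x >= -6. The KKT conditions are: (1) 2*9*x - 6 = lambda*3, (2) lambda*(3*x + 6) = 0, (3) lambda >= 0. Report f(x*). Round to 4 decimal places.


Step 1: Try lambda = 0 (constraint inactive).
Stationarity: 2*9*x - 6 = 0
x* = 6/(2*9) = 1/3 = 0.3333 (rounded; the exact value 1/3 is used below)
Check constraint: 3*0.3333 = 0.9999 >= -6 -- satisfied.
Step 2: Compute optimal value.
f(x*) = 9*(1/3)^2 - 6*(1/3) = -1.0


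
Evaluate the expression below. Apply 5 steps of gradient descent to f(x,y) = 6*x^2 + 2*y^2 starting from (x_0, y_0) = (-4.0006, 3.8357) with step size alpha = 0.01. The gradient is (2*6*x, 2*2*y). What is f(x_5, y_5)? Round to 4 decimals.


Gradient descent on f(x,y) = 6*x^2 + 2*y^2.
Starting point: (-4.0006, 3.8357), alpha = 0.01
Step 1: grad_x = 2*6*-4.0006 = -48.0072, grad_y = 2*2*3.8357 = 15.3428
  x_1 = -4.0006 - 0.01*-48.0072 = -3.5205
  y_1 = 3.8357 - 0.01*15.3428 = 3.6823
Step 2: grad_x = 2*6*-3.5205 = -42.2463, grad_y = 2*2*3.6823 = 14.7291
  x_2 = -3.5205 - 0.01*-42.2463 = -3.0981
  y_2 = 3.6823 - 0.01*14.7291 = 3.535
Step 3: grad_x = 2*6*-3.0981 = -37.1768, grad_y = 2*2*3.535 = 14.1399
  x_3 = -3.0981 - 0.01*-37.1768 = -2.7263
  y_3 = 3.535 - 0.01*14.1399 = 3.3936
Step 4: grad_x = 2*6*-2.7263 = -32.7156, grad_y = 2*2*3.3936 = 13.5743
  x_4 = -2.7263 - 0.01*-32.7156 = -2.3991
  y_4 = 3.3936 - 0.01*13.5743 = 3.2578
Step 5: grad_x = 2*6*-2.3991 = -28.7897, grad_y = 2*2*3.2578 = 13.0314
  x_5 = -2.3991 - 0.01*-28.7897 = -2.1112
  y_5 = 3.2578 - 0.01*13.0314 = 3.1275
f(-2.1112, 3.1275) = 6*(-2.1112)^2 + 2*3.1275^2 = 46.3069


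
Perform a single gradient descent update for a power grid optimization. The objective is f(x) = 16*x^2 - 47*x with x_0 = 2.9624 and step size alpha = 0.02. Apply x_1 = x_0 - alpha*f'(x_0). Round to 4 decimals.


We compute the gradient at x_0 and apply the update.
f'(x) = 32*x - 47
f'(2.9624) = 32*2.9624 - 47 = 47.7968
x_1 = 2.9624 - 0.02*47.7968 = 2.0065


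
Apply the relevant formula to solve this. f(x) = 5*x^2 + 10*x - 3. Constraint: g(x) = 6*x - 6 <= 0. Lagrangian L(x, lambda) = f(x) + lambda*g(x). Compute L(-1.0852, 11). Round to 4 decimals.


Step 1: Evaluate f(x).
f(-1.0852) = 5*(-1.0852)^2 + 10*(-1.0852) - 3 = -7.9637
Step 2: Evaluate g(x).
g(-1.0852) = 6*-1.0852 - 6 = -12.5112
Step 3: Compute Lagrangian.
L = -7.9637 + 11*-12.5112 = -145.5869


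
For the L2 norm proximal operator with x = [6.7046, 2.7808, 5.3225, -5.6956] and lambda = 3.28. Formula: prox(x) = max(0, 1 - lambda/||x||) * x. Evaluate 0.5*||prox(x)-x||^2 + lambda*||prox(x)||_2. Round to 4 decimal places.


Step 1: Compute ||x||.
||x|| = 10.6514
Step 2: Compute scaling factor.
scale = max(0, 1 - 3.28/10.6514) = 0.6921
Step 3: prox(x) = [4.64, 1.9245, 3.6835, -3.9417]
||prox(x)|| = 7.3714
Step 4: Proximal objective.
0.5*||prox-x||^2 = 5.3792
lambda*||prox|| = 24.1782
Total = 29.5576


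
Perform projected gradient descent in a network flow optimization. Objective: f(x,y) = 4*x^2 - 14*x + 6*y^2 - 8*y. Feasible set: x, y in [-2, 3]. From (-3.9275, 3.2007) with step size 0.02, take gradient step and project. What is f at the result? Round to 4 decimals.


Step 1: Compute gradient at (-3.9275, 3.2007).
grad_x = 2*4*-3.9275 - 14 = -45.42
grad_y = 2*6*3.2007 - 8 = 30.4084
Step 2: Gradient step.
x_raw = -3.9275 - 0.02*-45.42 = -3.0191
y_raw = 3.2007 - 0.02*30.4084 = 2.5925
Step 3: Project onto [-2, 3].
x_proj = clip(-3.0191) = -2.0
y_proj = clip(2.5925) = 2.5925
Step 4: Evaluate f.
f(-2.0, 2.5925) = 63.5871


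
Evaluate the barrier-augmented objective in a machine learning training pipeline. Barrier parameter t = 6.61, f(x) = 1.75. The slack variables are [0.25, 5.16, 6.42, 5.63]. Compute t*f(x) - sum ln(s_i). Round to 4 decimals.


Step 1: Compute log-barrier.
ln values: [-1.3863, 1.6409, 1.8594, 1.7281]
phi = -(-1.3863 + 1.6409 + 1.8594 + 1.7281) = -3.8422
Step 2: Compute augmented objective.
t*f(x) = 6.61*1.75 = 11.5675
Total = 11.5675 - 3.8422 = 7.7253


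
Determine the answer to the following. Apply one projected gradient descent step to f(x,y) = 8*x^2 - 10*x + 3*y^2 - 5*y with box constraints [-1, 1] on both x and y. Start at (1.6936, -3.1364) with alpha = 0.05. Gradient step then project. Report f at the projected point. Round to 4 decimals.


Step 1: Compute gradient at (1.6936, -3.1364).
grad_x = 2*8*1.6936 - 10 = 17.0976
grad_y = 2*3*-3.1364 - 5 = -23.8184
Step 2: Gradient step.
x_raw = 1.6936 - 0.05*17.0976 = 0.8387
y_raw = -3.1364 - 0.05*-23.8184 = -1.9455
Step 3: Project onto [-1, 1].
x_proj = clip(0.8387) = 0.8387
y_proj = clip(-1.9455) = -1.0
Step 4: Evaluate f.
f(0.8387, -1.0) = 5.2404


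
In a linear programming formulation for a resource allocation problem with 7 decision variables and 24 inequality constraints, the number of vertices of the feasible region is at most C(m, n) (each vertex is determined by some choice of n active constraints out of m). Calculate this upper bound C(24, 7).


Each vertex corresponds to some choice of n active constraints out of m, so the number of vertices is at most C(m, n) = m! / (n!(m-n)!).
m = 24, n = 7
Numerator: 24 * 23 * 22 * 21 * 20 * 19 * 18
Denominator: 7! = 5040
C(24, 7) = 346104


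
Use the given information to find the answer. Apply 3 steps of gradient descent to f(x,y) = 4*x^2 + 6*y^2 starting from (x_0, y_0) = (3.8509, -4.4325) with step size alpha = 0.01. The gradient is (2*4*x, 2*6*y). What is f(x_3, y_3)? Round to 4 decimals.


Gradient descent on f(x,y) = 4*x^2 + 6*y^2.
Starting point: (3.8509, -4.4325), alpha = 0.01
Step 1: grad_x = 2*4*3.8509 = 30.8072, grad_y = 2*6*-4.4325 = -53.19
  x_1 = 3.8509 - 0.01*30.8072 = 3.5428
  y_1 = -4.4325 - 0.01*-53.19 = -3.9006
Step 2: grad_x = 2*4*3.5428 = 28.3426, grad_y = 2*6*-3.9006 = -46.8072
  x_2 = 3.5428 - 0.01*28.3426 = 3.2594
  y_2 = -3.9006 - 0.01*-46.8072 = -3.4325
Step 3: grad_x = 2*4*3.2594 = 26.0752, grad_y = 2*6*-3.4325 = -41.1903
  x_3 = 3.2594 - 0.01*26.0752 = 2.9986
  y_3 = -3.4325 - 0.01*-41.1903 = -3.0206
f(2.9986, -3.0206) = 4*2.9986^2 + 6*(-3.0206)^2 = 90.7126


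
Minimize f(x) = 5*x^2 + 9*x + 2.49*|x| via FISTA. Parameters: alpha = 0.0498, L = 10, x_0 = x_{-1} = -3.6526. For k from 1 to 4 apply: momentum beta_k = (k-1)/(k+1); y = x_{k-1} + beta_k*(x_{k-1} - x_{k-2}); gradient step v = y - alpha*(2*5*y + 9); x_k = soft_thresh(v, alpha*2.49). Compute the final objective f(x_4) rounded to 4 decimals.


FISTA on f(x) = 5*x^2 + 9*x + 2.49*|x|
L = 10, alpha = 0.0498
Iteration 1: beta = 0.0, y = -3.6526 + 0.0*(-3.6526 + 3.6526) = -3.6526
  grad(y) = -27.526, v = y - alpha*grad = -2.2818
  prox(v) = soft_thresh(-2.2818, 0.124) = -2.1578
Iteration 2: beta = 0.3333, y = -2.1578 + 0.3333*(-2.1578 + 3.6526) = -1.6595
  grad(y) = -7.5954, v = y - alpha*grad = -1.2813
  prox(v) = soft_thresh(-1.2813, 0.124) = -1.1573
Iteration 3: beta = 0.5, y = -1.1573 + 0.5*(-1.1573 + 2.1578) = -0.657
  grad(y) = 2.4297, v = y - alpha*grad = -0.778
  prox(v) = soft_thresh(-0.778, 0.124) = -0.654
Iteration 4: beta = 0.6, y = -0.654 + 0.6*(-0.654 + 1.1573) = -0.3521
  grad(y) = 5.4793, v = y - alpha*grad = -0.6249
  prox(v) = soft_thresh(-0.6249, 0.124) = -0.5009
f(x_4) = 5*(-0.5009)^2 + 9*(-0.5009) + 2.49*|-0.5009| = -2.0064


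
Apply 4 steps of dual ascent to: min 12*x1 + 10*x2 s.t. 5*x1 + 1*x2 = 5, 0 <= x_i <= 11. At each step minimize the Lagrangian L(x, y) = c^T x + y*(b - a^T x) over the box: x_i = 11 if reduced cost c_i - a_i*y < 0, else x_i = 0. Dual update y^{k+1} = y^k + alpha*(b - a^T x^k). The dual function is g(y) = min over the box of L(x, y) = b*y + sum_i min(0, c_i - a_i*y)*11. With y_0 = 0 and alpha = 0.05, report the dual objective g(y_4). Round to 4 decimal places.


Dual ascent for LP: min 12*x1 + 10*x2, 5*x1 + 1*x2 = 5, 0 <= x_i <= 11
Step 1: y^k = 0.0, reduced costs: (12.0, 10.0)
  x^k = (0.0, 0.0), subgradient = b - a^T x = 5.0
  y^{k+1} = 0.0 + 0.05*5.0 = 0.25
Step 2: y^k = 0.25, reduced costs: (10.75, 9.75)
  x^k = (0.0, 0.0), subgradient = b - a^T x = 5.0
  y^{k+1} = 0.25 + 0.05*5.0 = 0.5
Step 3: y^k = 0.5, reduced costs: (9.5, 9.5)
  x^k = (0.0, 0.0), subgradient = b - a^T x = 5.0
  y^{k+1} = 0.5 + 0.05*5.0 = 0.75
Step 4: y^k = 0.75, reduced costs: (8.25, 9.25)
  x^k = (0.0, 0.0), subgradient = b - a^T x = 5.0
  y^{k+1} = 0.75 + 0.05*5.0 = 1.0
Dual objective at y_4 = 1.0: reduced costs (7.0, 9.0), box minimizer x = (0.0, 0.0)
g(y_4) = b*y + (c1 - a1*y)*x1 + (c2 - a2*y)*x2 = 5*1.0 + 7.0*0.0 + 9.0*0.0 = 5.0 + 0.0 + 0.0 = 5.0


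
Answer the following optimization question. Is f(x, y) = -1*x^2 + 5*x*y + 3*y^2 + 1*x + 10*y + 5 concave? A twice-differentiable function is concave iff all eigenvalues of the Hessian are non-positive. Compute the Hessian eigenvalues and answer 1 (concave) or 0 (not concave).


The Hessian of f(x,y) = -1*x^2 + 5*x*y + 3*y^2 + 1*x + 10*y + 5 is:
H = [[-2, 5], [5, 6]]
Trace = -2 + 6 = 4
Determinant = -2*6 - (5)^2 = -37
Discriminant = (4)^2 - 4*-37 = 164.0
Eigenvalues: lambda_1 = -4.4031, lambda_2 = 8.4031
The function is not concave.

0


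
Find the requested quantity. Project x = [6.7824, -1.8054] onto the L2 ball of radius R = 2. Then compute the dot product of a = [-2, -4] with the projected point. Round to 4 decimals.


Step 1: Compute ||x|| (intermediates to 6 decimals).
||x|| = sqrt(6.7824^2 + (-1.8054)^2) = 7.018577
Step 2: Project.
Since ||x|| > R, scale = R/||x|| = 2/7.018577 = 0.284958, proj(x) = scale * x
proj(x) = [1.932699, -0.514463]
Step 3: Dot product.
a^T * proj(x) = -2*1.932699 - 4*(-0.514463) = -1.8075


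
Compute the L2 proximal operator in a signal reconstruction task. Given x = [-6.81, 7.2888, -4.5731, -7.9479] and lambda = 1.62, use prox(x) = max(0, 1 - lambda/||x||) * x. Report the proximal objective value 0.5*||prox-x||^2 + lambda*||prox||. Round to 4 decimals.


Step 1: Compute ||x||.
||x|| = 13.5494
Step 2: Compute scaling factor.
scale = max(0, 1 - 1.62/13.5494) = 0.8804
Step 3: prox(x) = [-5.9958, 6.4173, -4.0263, -6.9976]
||prox(x)|| = 11.9294
Step 4: Proximal objective.
0.5*||prox-x||^2 = 1.3122
lambda*||prox|| = 19.3256
Total = 20.6378


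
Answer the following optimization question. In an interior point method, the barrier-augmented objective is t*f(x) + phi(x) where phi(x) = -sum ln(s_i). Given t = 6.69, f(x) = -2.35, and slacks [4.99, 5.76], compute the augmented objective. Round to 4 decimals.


Step 1: Compute log-barrier.
ln values: [1.6074, 1.7509]
phi = -(1.6074 + 1.7509) = -3.3584
Step 2: Compute augmented objective.
t*f(x) = 6.69*-2.35 = -15.7215
Total = -15.7215 - 3.3584 = -19.0799


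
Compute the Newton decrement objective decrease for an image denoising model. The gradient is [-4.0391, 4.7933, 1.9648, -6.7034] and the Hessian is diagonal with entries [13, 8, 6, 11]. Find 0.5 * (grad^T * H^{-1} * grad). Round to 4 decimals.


Step 1: H is diagonal, so H^(-1) * g = [-0.3107, 0.5992, 0.3275, -0.6094].
Step 2: g^T H^(-1) g = sum_i g_i^2 / H_ii
  = (-4.0391)^2/13 + (4.7933)^2/8 + (1.9648)^2/6 + (-6.7034)^2/11
  = 1.2549 + 2.872 + 0.6434 + 4.0851 = 8.8554
Step 3: Objective decrease = 0.5 * g^T H^(-1) g = 4.4277


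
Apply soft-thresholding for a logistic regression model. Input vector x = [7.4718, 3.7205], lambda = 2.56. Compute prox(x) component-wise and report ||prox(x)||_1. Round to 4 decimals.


Soft-thresholding with lambda = 2.56:
prox(7.4718) = sign(7.4718)*max(|7.4718| - 2.56, 0) = 4.9118
prox(3.7205) = sign(3.7205)*max(|3.7205| - 2.56, 0) = 1.1605
prox(x) = [4.9118, 1.1605]
||prox(x)||_1 = 4.9118 + 1.1605 = 6.0723


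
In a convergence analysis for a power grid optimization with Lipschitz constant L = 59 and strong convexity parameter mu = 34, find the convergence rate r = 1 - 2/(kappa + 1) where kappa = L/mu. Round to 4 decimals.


Step 1: Compute the condition number.
kappa = L/mu = 59/34 = 1.7353
Step 2: Compute the convergence rate.
r = 1 - 2/(kappa + 1) = 1 - 2*mu/(L + mu) = (L - mu)/(L + mu) = 25/93 = 0.2688


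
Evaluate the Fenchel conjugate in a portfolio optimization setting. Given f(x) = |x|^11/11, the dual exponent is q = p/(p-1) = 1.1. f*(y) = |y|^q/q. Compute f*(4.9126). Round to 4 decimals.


The conjugate exponent q satisfies 1/p + 1/q = 1.
p = 11, so q = 11/(11 - 1) = 1.1
|y|^q = 4.9126^1.1 = 5.7603
f*(4.9126) = 5.7603 / 1.1 = 5.2366


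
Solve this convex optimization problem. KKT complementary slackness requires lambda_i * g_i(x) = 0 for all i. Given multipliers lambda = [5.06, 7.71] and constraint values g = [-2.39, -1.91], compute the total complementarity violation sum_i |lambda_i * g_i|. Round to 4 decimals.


KKT complementary slackness check:
lambda_1 * g_1 = 5.06 * -2.39 = -12.0934
lambda_2 * g_2 = 7.71 * -1.91 = -14.7261
Total violation = 12.0934 + 14.7261 = 26.8195


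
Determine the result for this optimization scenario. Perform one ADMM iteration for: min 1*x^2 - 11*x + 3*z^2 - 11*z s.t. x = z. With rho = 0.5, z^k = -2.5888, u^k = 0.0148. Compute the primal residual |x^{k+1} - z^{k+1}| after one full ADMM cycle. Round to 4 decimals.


ADMM iteration with rho = 0.5, z^k = -2.5888, u^k = 0.0148
Step 1: x-update.
Minimize 1*x^2 - 11*x + (0.5/2)*(x + 2.5888 + 0.0148)^2
FOC: (2*1 + 0.5)*x = 11 + 0.5*(-2.5888 - 0.0148)
x^{k+1} = 3.8793
Step 2: z-update.
Minimize 3*z^2 - 11*z + (0.5/2)*(3.8793 - z + 0.0148)^2
FOC: (2*3 + 0.5)*z = 11 + 0.5*(3.8793 + 0.0148)
z^{k+1} = 1.9919
Step 3: u-update.
u^{k+1} = 0.0148 + 3.8793 - 1.9919 = 1.9022
Step 4: Primal residual = |3.8793 - 1.9919| = 1.8874


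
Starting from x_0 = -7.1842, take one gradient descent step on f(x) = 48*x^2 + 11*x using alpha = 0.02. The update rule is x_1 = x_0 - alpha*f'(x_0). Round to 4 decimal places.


We compute the gradient at x_0 and apply the update.
f'(x) = 96*x + 11
f'(-7.1842) = 96*-7.1842 + 11 = -678.6832
x_1 = -7.1842 - 0.02*-678.6832 = 6.3895


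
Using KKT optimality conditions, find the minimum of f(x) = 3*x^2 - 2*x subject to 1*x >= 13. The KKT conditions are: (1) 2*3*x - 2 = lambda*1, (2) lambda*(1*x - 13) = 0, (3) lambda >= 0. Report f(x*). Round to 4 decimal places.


Step 1: Try lambda = 0 (constraint inactive).
x_unc = 2/(2*3) = 0.3333
Check: 1*0.3333 = 0.3333 < 13 -- violated!
Step 2: Constraint must be active: 1*x = 13
x* = 13/1 = 13.0
lambda = (2*3*13.0 - 2)/1 = 76.0
Step 3: Compute optimal value.
f(x*) = 3*13.0^2 - 2*13.0 = 481.0


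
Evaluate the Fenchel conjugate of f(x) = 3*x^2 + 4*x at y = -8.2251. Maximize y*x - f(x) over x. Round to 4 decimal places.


f*(y) = sup_x {y*x - a*x^2 - b*x} = sup_x {(y-b)*x - a*x^2}
FOC: (y - b) - 2a*x = 0 => x* = (y - b)/(2a)
x* = (-8.2251 - 4)/(2*3) = -2.0375
f*(-8.2251) = (y-b)^2/(4a) = (-8.2251 - 4)^2/(4*3)
= 149.4531/12 = 12.4544


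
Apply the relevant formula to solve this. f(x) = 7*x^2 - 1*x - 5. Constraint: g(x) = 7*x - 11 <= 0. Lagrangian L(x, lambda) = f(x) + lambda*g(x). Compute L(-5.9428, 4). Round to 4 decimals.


Step 1: Evaluate f(x).
f(-5.9428) = 7*(-5.9428)^2 - 1*(-5.9428) - 5 = 248.1609
Step 2: Evaluate g(x).
g(-5.9428) = 7*-5.9428 - 11 = -52.5996
Step 3: Compute Lagrangian.
L = 248.1609 + 4*-52.5996 = 37.7625


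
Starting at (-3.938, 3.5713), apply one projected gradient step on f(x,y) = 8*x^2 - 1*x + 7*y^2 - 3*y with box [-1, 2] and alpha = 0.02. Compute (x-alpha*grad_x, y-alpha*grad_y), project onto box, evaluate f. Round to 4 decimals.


Step 1: Compute gradient at (-3.938, 3.5713).
grad_x = 2*8*-3.938 - 1 = -64.008
grad_y = 2*7*3.5713 - 3 = 46.9982
Step 2: Gradient step.
x_raw = -3.938 - 0.02*-64.008 = -2.6578
y_raw = 3.5713 - 0.02*46.9982 = 2.6313
Step 3: Project onto [-1, 2].
x_proj = clip(-2.6578) = -1.0
y_proj = clip(2.6313) = 2.0
Step 4: Evaluate f.
f(-1.0, 2.0) = 31.0


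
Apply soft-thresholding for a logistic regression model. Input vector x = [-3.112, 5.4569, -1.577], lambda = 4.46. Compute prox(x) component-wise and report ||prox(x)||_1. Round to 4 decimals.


Soft-thresholding with lambda = 4.46:
prox(-3.112) = sign(-3.112)*max(|-3.112| - 4.46, 0) = 0.0
prox(5.4569) = sign(5.4569)*max(|5.4569| - 4.46, 0) = 0.9969
prox(-1.577) = sign(-1.577)*max(|-1.577| - 4.46, 0) = 0.0
prox(x) = [0.0, 0.9969, 0.0]
||prox(x)||_1 = 0.0 + 0.9969 + 0.0 = 0.9969


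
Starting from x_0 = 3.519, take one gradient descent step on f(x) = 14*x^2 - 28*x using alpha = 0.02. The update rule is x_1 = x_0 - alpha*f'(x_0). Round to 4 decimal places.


We compute the gradient at x_0 and apply the update.
f'(x) = 28*x - 28
f'(3.519) = 28*3.519 - 28 = 70.532
x_1 = 3.519 - 0.02*70.532 = 2.1084


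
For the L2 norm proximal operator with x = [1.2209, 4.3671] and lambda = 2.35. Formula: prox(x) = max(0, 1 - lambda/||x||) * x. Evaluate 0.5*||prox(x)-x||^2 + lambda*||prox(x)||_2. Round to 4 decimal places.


Step 1: Compute ||x||.
||x|| = 4.5346
Step 2: Compute scaling factor.
scale = max(0, 1 - 2.35/4.5346) = 0.4818
Step 3: prox(x) = [0.5882, 2.1039]
||prox(x)|| = 2.1846
Step 4: Proximal objective.
0.5*||prox-x||^2 = 2.7613
lambda*||prox|| = 5.1338
Total = 7.8949


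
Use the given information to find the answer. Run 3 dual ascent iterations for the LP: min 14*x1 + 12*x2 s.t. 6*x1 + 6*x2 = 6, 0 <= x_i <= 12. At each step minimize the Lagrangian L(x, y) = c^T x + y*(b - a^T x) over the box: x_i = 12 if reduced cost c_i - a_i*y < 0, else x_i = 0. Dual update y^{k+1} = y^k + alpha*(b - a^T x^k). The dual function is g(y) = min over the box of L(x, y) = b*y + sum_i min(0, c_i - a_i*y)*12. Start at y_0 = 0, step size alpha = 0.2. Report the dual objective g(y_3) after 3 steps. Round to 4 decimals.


Dual ascent for LP: min 14*x1 + 12*x2, 6*x1 + 6*x2 = 6, 0 <= x_i <= 12
Step 1: y^k = 0.0, reduced costs: (14.0, 12.0)
  x^k = (0.0, 0.0), subgradient = b - a^T x = 6.0
  y^{k+1} = 0.0 + 0.2*6.0 = 1.2
Step 2: y^k = 1.2, reduced costs: (6.8, 4.8)
  x^k = (0.0, 0.0), subgradient = b - a^T x = 6.0
  y^{k+1} = 1.2 + 0.2*6.0 = 2.4
Step 3: y^k = 2.4, reduced costs: (-0.4, -2.4)
  x^k = (12.0, 12.0), subgradient = b - a^T x = -138.0
  y^{k+1} = 2.4 + 0.2*-138.0 = -25.2
Dual objective at y_3 = -25.2: reduced costs (165.2, 163.2), box minimizer x = (0.0, 0.0)
g(y_3) = b*y + (c1 - a1*y)*x1 + (c2 - a2*y)*x2 = 6*(-25.2) + 165.2*0.0 + 163.2*0.0 = -151.2 + 0.0 + 0.0 = -151.2


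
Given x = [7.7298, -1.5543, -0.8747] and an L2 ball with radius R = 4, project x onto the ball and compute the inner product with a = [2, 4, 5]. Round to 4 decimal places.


Step 1: Compute ||x|| (intermediates to 6 decimals).
||x|| = sqrt(7.7298^2 + (-1.5543)^2 + (-0.8747)^2) = 7.932891
Step 2: Project.
Since ||x|| > R, scale = R/||x|| = 4/7.932891 = 0.50423, proj(x) = scale * x
proj(x) = [3.897597, -0.783725, -0.44105]
Step 3: Dot product.
a^T * proj(x) = 2*3.897597 + 4*(-0.783725) + 5*(-0.44105) = 2.455


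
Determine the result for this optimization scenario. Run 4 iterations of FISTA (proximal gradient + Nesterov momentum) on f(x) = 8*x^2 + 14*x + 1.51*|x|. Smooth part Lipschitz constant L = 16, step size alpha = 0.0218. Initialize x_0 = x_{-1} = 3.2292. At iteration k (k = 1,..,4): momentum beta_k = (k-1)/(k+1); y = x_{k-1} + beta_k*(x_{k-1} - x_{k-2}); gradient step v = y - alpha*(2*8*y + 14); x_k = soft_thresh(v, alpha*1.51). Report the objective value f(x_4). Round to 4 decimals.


FISTA on f(x) = 8*x^2 + 14*x + 1.51*|x|
L = 16, alpha = 0.0218
Iteration 1: beta = 0.0, y = 3.2292 + 0.0*(3.2292 - 3.2292) = 3.2292
  grad(y) = 65.6672, v = y - alpha*grad = 1.7977
  prox(v) = soft_thresh(1.7977, 0.0329) = 1.7647
Iteration 2: beta = 0.3333, y = 1.7647 + 0.3333*(1.7647 - 3.2292) = 1.2766
  grad(y) = 34.4253, v = y - alpha*grad = 0.5261
  prox(v) = soft_thresh(0.5261, 0.0329) = 0.4932
Iteration 3: beta = 0.5, y = 0.4932 + 0.5*(0.4932 - 1.7647) = -0.1426
  grad(y) = 11.7187, v = y - alpha*grad = -0.398
  prox(v) = soft_thresh(-0.398, 0.0329) = -0.3651
Iteration 4: beta = 0.6, y = -0.3651 + 0.6*(-0.3651 - 0.4932) = -0.8801
  grad(y) = -0.082, v = y - alpha*grad = -0.8783
  prox(v) = soft_thresh(-0.8783, 0.0329) = -0.8454
f(x_4) = 8*(-0.8454)^2 + 14*(-0.8454) + 1.51*|-0.8454| = -4.8414


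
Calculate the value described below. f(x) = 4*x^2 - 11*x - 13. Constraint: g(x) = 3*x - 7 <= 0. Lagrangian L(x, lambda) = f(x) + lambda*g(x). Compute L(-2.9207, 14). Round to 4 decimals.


Step 1: Evaluate f(x).
f(-2.9207) = 4*(-2.9207)^2 - 11*(-2.9207) - 13 = 53.2497
Step 2: Evaluate g(x).
g(-2.9207) = 3*-2.9207 - 7 = -15.7621
Step 3: Compute Lagrangian.
L = 53.2497 + 14*-15.7621 = -167.4197


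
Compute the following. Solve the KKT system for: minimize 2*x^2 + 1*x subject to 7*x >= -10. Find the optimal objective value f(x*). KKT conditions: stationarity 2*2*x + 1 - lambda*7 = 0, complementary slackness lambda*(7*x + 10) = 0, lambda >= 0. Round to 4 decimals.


Step 1: Try lambda = 0 (constraint inactive).
Stationarity: 2*2*x + 1 = 0
x* = -1/(2*2) = -0.25
Check constraint: 7*-0.25 = -1.75 >= -10 -- satisfied.
Step 2: Compute optimal value.
f(x*) = 2*(-0.25)^2 + 1*(-0.25) = -0.125


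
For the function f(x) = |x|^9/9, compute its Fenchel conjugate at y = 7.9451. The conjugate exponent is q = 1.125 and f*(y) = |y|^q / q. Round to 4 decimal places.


The conjugate exponent q satisfies 1/p + 1/q = 1.
p = 9, so q = 9/(9 - 1) = 1.125
|y|^q = 7.9451^1.125 = 10.2947
f*(7.9451) = 10.2947 / 1.125 = 9.1508


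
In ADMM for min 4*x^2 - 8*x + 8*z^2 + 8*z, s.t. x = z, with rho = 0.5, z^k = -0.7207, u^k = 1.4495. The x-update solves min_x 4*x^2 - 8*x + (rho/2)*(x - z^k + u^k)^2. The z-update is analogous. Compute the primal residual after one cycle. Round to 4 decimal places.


ADMM iteration with rho = 0.5, z^k = -0.7207, u^k = 1.4495
Step 1: x-update.
Minimize 4*x^2 - 8*x + (0.5/2)*(x + 0.7207 + 1.4495)^2
FOC: (2*4 + 0.5)*x = 8 + 0.5*(-0.7207 - 1.4495)
x^{k+1} = 0.8135
Step 2: z-update.
Minimize 8*z^2 + 8*z + (0.5/2)*(0.8135 - z + 1.4495)^2
FOC: (2*8 + 0.5)*z = -8 + 0.5*(0.8135 + 1.4495)
z^{k+1} = -0.4163
Step 3: u-update.
u^{k+1} = 1.4495 + 0.8135 + 0.4163 = 2.6793
Step 4: Primal residual = |0.8135 + 0.4163| = 1.2298


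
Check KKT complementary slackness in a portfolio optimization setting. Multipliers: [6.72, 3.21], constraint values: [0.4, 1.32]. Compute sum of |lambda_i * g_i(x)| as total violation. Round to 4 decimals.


KKT complementary slackness check:
lambda_1 * g_1 = 6.72 * 0.4 = 2.688
lambda_2 * g_2 = 3.21 * 1.32 = 4.2372
Total violation = 2.688 + 4.2372 = 6.9252


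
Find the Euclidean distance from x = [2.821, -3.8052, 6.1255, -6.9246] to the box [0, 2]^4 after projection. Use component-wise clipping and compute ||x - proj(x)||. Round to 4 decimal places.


Project each component onto [0, 2].
clip(2.821) = 2.0, clip(-3.8052) = 0.0, clip(6.1255) = 2.0, clip(-6.9246) = 0.0
Projection = [2.0, 0.0, 2.0, 0.0]
Squared diffs: [0.674, 14.4795, 17.0198, 47.9501]
Distance = sqrt(80.1234) = 8.9512


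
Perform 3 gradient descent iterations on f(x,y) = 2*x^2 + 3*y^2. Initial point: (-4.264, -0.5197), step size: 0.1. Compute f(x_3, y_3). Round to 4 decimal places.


Gradient descent on f(x,y) = 2*x^2 + 3*y^2.
Starting point: (-4.264, -0.5197), alpha = 0.1
Step 1: grad_x = 2*2*-4.264 = -17.056, grad_y = 2*3*-0.5197 = -3.1182
  x_1 = -4.264 - 0.1*-17.056 = -2.5584
  y_1 = -0.5197 - 0.1*-3.1182 = -0.2079
Step 2: grad_x = 2*2*-2.5584 = -10.2336, grad_y = 2*3*-0.2079 = -1.2473
  x_2 = -2.5584 - 0.1*-10.2336 = -1.535
  y_2 = -0.2079 - 0.1*-1.2473 = -0.0832
Step 3: grad_x = 2*2*-1.535 = -6.1402, grad_y = 2*3*-0.0832 = -0.4989
  x_3 = -1.535 - 0.1*-6.1402 = -0.921
  y_3 = -0.0832 - 0.1*-0.4989 = -0.0333
f(-0.921, -0.0333) = 2*(-0.921)^2 + 3*(-0.0333)^2 = 1.6999


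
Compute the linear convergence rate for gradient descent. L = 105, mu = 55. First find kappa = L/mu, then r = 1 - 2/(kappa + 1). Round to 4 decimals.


Step 1: Compute the condition number.
kappa = L/mu = 105/55 = 1.9091
Step 2: Compute the convergence rate.
r = 1 - 2/(kappa + 1) = 1 - 2*mu/(L + mu) = (L - mu)/(L + mu) = 50/160 = 0.3125


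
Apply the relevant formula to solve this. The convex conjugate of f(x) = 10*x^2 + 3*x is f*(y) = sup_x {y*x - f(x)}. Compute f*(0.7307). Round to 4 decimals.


f*(y) = sup_x {y*x - a*x^2 - b*x} = sup_x {(y-b)*x - a*x^2}
FOC: (y - b) - 2a*x = 0 => x* = (y - b)/(2a)
x* = (0.7307 - 3)/(2*10) = -0.1135
f*(0.7307) = (y-b)^2/(4a) = (0.7307 - 3)^2/(4*10)
= 5.1497/40 = 0.1287


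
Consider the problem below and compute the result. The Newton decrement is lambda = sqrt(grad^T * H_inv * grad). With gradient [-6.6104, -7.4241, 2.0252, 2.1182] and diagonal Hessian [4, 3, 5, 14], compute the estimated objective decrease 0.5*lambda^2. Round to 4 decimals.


Step 1: H is diagonal, so H^(-1) * g = [-1.6526, -2.4747, 0.405, 0.1513].
Step 2: g^T H^(-1) g = sum_i g_i^2 / H_ii
  = (-6.6104)^2/4 + (-7.4241)^2/3 + (2.0252)^2/5 + (2.1182)^2/14
  = 10.9243 + 18.3724 + 0.8203 + 0.3205 = 30.4375
Step 3: Objective decrease = 0.5 * g^T H^(-1) g = 15.2188


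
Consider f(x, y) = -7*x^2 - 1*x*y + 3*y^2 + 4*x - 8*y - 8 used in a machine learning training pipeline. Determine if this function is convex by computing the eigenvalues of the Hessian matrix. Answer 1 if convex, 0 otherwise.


The Hessian of f(x,y) = -7*x^2 - 1*x*y + 3*y^2 + 4*x - 8*y - 8 is:
H = [[-14, -1], [-1, 6]]
Trace = -14 + 6 = -8
Determinant = -14*6 - (-1)^2 = -85
Discriminant = (-8)^2 - 4*-85 = 404.0
Eigenvalues: lambda_1 = -14.0499, lambda_2 = 6.0499
The function is not convex.

0


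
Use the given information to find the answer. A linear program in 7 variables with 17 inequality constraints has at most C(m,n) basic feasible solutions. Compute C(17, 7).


Each vertex corresponds to some choice of n active constraints out of m, so the number of vertices is at most C(m, n) = m! / (n!(m-n)!).
m = 17, n = 7
Numerator: 17 * 16 * 15 * 14 * 13 * 12 * 11
Denominator: 7! = 5040
C(17, 7) = 19448


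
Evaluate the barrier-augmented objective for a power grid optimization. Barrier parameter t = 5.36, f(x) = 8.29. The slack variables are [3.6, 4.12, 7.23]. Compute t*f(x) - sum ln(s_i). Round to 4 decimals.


Step 1: Compute log-barrier.
ln values: [1.2809, 1.4159, 1.9782]
phi = -(1.2809 + 1.4159 + 1.9782) = -4.675
Step 2: Compute augmented objective.
t*f(x) = 5.36*8.29 = 44.4344
Total = 44.4344 - 4.675 = 39.7594


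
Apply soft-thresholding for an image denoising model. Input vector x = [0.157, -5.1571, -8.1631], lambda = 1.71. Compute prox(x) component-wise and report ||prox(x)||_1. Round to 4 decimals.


Soft-thresholding with lambda = 1.71:
prox(0.157) = sign(0.157)*max(|0.157| - 1.71, 0) = 0.0
prox(-5.1571) = sign(-5.1571)*max(|-5.1571| - 1.71, 0) = -3.4471
prox(-8.1631) = sign(-8.1631)*max(|-8.1631| - 1.71, 0) = -6.4531
prox(x) = [0.0, -3.4471, -6.4531]
||prox(x)||_1 = 0.0 + 3.4471 + 6.4531 = 9.9002


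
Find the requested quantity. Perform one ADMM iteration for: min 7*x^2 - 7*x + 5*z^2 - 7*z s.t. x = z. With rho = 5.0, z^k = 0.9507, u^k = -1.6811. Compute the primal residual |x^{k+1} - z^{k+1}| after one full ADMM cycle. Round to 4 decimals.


ADMM iteration with rho = 5.0, z^k = 0.9507, u^k = -1.6811
Step 1: x-update.
Minimize 7*x^2 - 7*x + (5.0/2)*(x - 0.9507 - 1.6811)^2
FOC: (2*7 + 5.0)*x = 7 + 5.0*(0.9507 + 1.6811)
x^{k+1} = 1.061
Step 2: z-update.
Minimize 5*z^2 - 7*z + (5.0/2)*(1.061 - z - 1.6811)^2
FOC: (2*5 + 5.0)*z = 7 + 5.0*(1.061 - 1.6811)
z^{k+1} = 0.26
Step 3: u-update.
u^{k+1} = -1.6811 + 1.061 - 0.26 = -0.8801
Step 4: Primal residual = |1.061 - 0.26| = 0.801


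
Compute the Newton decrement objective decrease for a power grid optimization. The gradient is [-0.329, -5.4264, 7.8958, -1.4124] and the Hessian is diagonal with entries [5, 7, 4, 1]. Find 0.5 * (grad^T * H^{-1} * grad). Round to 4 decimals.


Step 1: H is diagonal, so H^(-1) * g = [-0.0658, -0.7752, 1.974, -1.4124].
Step 2: g^T H^(-1) g = sum_i g_i^2 / H_ii
  = (-0.329)^2/5 + (-5.4264)^2/7 + (7.8958)^2/4 + (-1.4124)^2/1
  = 0.0216 + 4.2065 + 15.5859 + 1.9949 = 21.809
Step 3: Objective decrease = 0.5 * g^T H^(-1) g = 10.9045


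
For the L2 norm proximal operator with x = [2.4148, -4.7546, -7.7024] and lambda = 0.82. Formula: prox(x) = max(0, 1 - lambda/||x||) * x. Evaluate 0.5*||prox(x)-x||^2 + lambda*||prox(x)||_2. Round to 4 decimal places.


Step 1: Compute ||x||.
||x|| = 9.3683
Step 2: Compute scaling factor.
scale = max(0, 1 - 0.82/9.3683) = 0.9125
Step 3: prox(x) = [2.2034, -4.3384, -7.0282]
||prox(x)|| = 8.5483
Step 4: Proximal objective.
0.5*||prox-x||^2 = 0.3362
lambda*||prox|| = 7.0096
Total = 7.3458


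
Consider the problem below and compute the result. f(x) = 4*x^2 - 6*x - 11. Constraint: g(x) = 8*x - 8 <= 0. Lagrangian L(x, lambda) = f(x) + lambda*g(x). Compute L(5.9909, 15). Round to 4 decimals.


Step 1: Evaluate f(x).
f(5.9909) = 4*5.9909^2 - 6*5.9909 - 11 = 96.6181
Step 2: Evaluate g(x).
g(5.9909) = 8*5.9909 - 8 = 39.9272
Step 3: Compute Lagrangian.
L = 96.6181 + 15*39.9272 = 695.5261


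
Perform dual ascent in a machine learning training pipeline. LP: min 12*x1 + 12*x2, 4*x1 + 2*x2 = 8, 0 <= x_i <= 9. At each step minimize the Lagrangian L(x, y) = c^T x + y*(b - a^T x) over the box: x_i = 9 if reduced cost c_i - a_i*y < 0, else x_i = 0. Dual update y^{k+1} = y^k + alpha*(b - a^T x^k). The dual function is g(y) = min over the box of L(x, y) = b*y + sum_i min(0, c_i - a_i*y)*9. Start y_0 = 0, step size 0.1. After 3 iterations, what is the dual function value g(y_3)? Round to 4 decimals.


Dual ascent for LP: min 12*x1 + 12*x2, 4*x1 + 2*x2 = 8, 0 <= x_i <= 9
Step 1: y^k = 0.0, reduced costs: (12.0, 12.0)
  x^k = (0.0, 0.0), subgradient = b - a^T x = 8.0
  y^{k+1} = 0.0 + 0.1*8.0 = 0.8
Step 2: y^k = 0.8, reduced costs: (8.8, 10.4)
  x^k = (0.0, 0.0), subgradient = b - a^T x = 8.0
  y^{k+1} = 0.8 + 0.1*8.0 = 1.6
Step 3: y^k = 1.6, reduced costs: (5.6, 8.8)
  x^k = (0.0, 0.0), subgradient = b - a^T x = 8.0
  y^{k+1} = 1.6 + 0.1*8.0 = 2.4
Dual objective at y_3 = 2.4: reduced costs (2.4, 7.2), box minimizer x = (0.0, 0.0)
g(y_3) = b*y + (c1 - a1*y)*x1 + (c2 - a2*y)*x2 = 8*2.4 + 2.4*0.0 + 7.2*0.0 = 19.2 + 0.0 + 0.0 = 19.2


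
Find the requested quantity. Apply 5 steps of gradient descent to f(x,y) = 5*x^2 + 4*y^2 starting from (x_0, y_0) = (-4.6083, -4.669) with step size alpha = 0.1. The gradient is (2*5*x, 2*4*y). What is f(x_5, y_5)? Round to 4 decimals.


Gradient descent on f(x,y) = 5*x^2 + 4*y^2.
Starting point: (-4.6083, -4.669), alpha = 0.1
Step 1: grad_x = 2*5*-4.6083 = -46.083, grad_y = 2*4*-4.669 = -37.352
  x_1 = -4.6083 - 0.1*-46.083 = 0.0
  y_1 = -4.669 - 0.1*-37.352 = -0.9338
Step 2: grad_x = 2*5*0.0 = 0.0, grad_y = 2*4*-0.9338 = -7.4704
  x_2 = 0.0 - 0.1*0.0 = 0.0
  y_2 = -0.9338 - 0.1*-7.4704 = -0.1868
Step 3: grad_x = 2*5*0.0 = 0.0, grad_y = 2*4*-0.1868 = -1.4941
  x_3 = 0.0 - 0.1*0.0 = 0.0
  y_3 = -0.1868 - 0.1*-1.4941 = -0.0374
Step 4: grad_x = 2*5*0.0 = 0.0, grad_y = 2*4*-0.0374 = -0.2988
  x_4 = 0.0 - 0.1*0.0 = 0.0
  y_4 = -0.0374 - 0.1*-0.2988 = -0.0075
Step 5: grad_x = 2*5*0.0 = 0.0, grad_y = 2*4*-0.0075 = -0.0598
  x_5 = 0.0 - 0.1*0.0 = 0.0
  y_5 = -0.0075 - 0.1*-0.0598 = -0.0015
f(0.0, -0.0015) = 5*0.0^2 + 4*(-0.0015)^2 = 0.0


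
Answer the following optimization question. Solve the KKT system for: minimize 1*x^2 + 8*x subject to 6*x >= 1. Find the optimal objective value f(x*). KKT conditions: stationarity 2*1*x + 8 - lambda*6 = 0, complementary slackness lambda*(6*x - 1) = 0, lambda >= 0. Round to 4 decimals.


Step 1: Try lambda = 0 (constraint inactive).
x_unc = -8/(2*1) = -4.0
Check: 6*-4.0 = -24.0 < 1 -- violated!
Step 2: Constraint must be active: 6*x = 1
x* = 1/6 = 0.1667 (rounded; the exact value 1/6 is used below)
lambda = (2*1*(1/6) + 8)/6 = 1.3889
Step 3: Compute optimal value.
f(x*) = 1*(1/6)^2 + 8*(1/6) = 1.3611


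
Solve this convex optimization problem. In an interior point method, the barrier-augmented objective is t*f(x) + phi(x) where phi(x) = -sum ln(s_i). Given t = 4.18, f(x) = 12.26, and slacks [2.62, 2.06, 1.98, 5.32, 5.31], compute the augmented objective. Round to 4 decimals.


Step 1: Compute log-barrier.
ln values: [0.9632, 0.7227, 0.6831, 1.6715, 1.6696]
phi = -(0.9632 + 0.7227 + 0.6831 + 1.6715 + 1.6696) = -5.71
Step 2: Compute augmented objective.
t*f(x) = 4.18*12.26 = 51.2468
Total = 51.2468 - 5.71 = 45.5368


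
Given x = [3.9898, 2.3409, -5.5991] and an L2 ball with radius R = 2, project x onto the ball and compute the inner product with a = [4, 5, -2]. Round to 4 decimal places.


Step 1: Compute ||x|| (intermediates to 6 decimals).
||x|| = sqrt(3.9898^2 + 2.3409^2 + (-5.5991)^2) = 7.262798
Step 2: Project.
Since ||x|| > R, scale = R/||x|| = 2/7.262798 = 0.275376, proj(x) = scale * x
proj(x) = [1.098695, 0.644628, -1.541858]
Step 3: Dot product.
a^T * proj(x) = 4*1.098695 + 5*0.644628 - 2*(-1.541858) = 10.7016


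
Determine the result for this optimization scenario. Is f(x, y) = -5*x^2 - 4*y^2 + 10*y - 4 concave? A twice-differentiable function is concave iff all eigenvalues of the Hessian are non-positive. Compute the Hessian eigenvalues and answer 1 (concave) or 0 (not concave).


The Hessian of f(x,y) = -5*x^2 - 4*y^2 + 10*y - 4 is:
H = [[-10, 0], [0, -8]]
Trace = -10 - 8 = -18
Determinant = -10*-8 - (0)^2 = 80
Discriminant = (-18)^2 - 4*80 = 4.0
Eigenvalues: lambda_1 = -10.0, lambda_2 = -8.0
The function is concave.

1


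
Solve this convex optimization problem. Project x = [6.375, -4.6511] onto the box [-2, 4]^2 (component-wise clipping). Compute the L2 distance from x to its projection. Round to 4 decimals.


Project each component onto [-2, 4].
clip(6.375) = 4.0, clip(-4.6511) = -2.0
Projection = [4.0, -2.0]
Squared diffs: [5.6406, 7.0283]
Distance = sqrt(12.6689) = 3.5593


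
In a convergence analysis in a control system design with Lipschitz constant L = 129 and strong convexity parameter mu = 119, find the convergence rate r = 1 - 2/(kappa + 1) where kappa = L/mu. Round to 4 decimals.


Step 1: Compute the condition number.
kappa = L/mu = 129/119 = 1.084
Step 2: Compute the convergence rate.
r = 1 - 2/(kappa + 1) = 1 - 2*mu/(L + mu) = (L - mu)/(L + mu) = 10/248 = 0.0403


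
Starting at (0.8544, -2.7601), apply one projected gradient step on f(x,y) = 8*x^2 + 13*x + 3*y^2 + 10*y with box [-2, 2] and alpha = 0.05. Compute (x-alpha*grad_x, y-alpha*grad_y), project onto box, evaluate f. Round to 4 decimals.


Step 1: Compute gradient at (0.8544, -2.7601).
grad_x = 2*8*0.8544 + 13 = 26.6704
grad_y = 2*3*-2.7601 + 10 = -6.5606
Step 2: Gradient step.
x_raw = 0.8544 - 0.05*26.6704 = -0.4791
y_raw = -2.7601 - 0.05*-6.5606 = -2.4321
Step 3: Project onto [-2, 2].
x_proj = clip(-0.4791) = -0.4791
y_proj = clip(-2.4321) = -2.0
Step 4: Evaluate f.
f(-0.4791, -2.0) = -12.3921


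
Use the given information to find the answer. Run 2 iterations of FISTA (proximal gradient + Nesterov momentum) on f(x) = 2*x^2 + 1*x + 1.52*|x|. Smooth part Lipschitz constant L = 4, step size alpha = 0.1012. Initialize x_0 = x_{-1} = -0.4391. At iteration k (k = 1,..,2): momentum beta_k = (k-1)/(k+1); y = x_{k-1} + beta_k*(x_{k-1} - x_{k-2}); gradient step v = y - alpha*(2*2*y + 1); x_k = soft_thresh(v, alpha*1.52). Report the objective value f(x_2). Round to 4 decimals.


FISTA on f(x) = 2*x^2 + 1*x + 1.52*|x|
L = 4, alpha = 0.1012
Iteration 1: beta = 0.0, y = -0.4391 + 0.0*(-0.4391 + 0.4391) = -0.4391
  grad(y) = -0.7564, v = y - alpha*grad = -0.3626
  prox(v) = soft_thresh(-0.3626, 0.1538) = -0.2087
Iteration 2: beta = 0.3333, y = -0.2087 + 0.3333*(-0.2087 + 0.4391) = -0.1319
  grad(y) = 0.4722, v = y - alpha*grad = -0.1797
  prox(v) = soft_thresh(-0.1797, 0.1538) = -0.0259
f(x_2) = 2*(-0.0259)^2 + 1*(-0.0259) + 1.52*|-0.0259| = 0.0148


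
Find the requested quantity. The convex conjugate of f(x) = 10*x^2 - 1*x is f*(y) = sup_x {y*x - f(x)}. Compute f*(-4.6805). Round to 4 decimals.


f*(y) = sup_x {y*x - a*x^2 - b*x} = sup_x {(y-b)*x - a*x^2}
FOC: (y - b) - 2a*x = 0 => x* = (y - b)/(2a)
x* = (-4.6805 + 1)/(2*10) = -0.184
f*(-4.6805) = (y-b)^2/(4a) = (-4.6805 + 1)^2/(4*10)
= 13.5461/40 = 0.3387


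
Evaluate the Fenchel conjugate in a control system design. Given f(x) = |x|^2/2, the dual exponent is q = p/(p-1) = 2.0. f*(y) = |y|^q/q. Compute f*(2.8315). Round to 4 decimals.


The conjugate exponent q satisfies 1/p + 1/q = 1.
p = 2, so q = 2/(2 - 1) = 2.0
|y|^q = 2.8315^2.0 = 8.0174
f*(2.8315) = 8.0174 / 2.0 = 4.0087


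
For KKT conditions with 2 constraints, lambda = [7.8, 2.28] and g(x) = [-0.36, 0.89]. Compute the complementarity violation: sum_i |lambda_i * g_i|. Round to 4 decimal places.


KKT complementary slackness check:
lambda_1 * g_1 = 7.8 * -0.36 = -2.808
lambda_2 * g_2 = 2.28 * 0.89 = 2.0292
Total violation = 2.808 + 2.0292 = 4.8372


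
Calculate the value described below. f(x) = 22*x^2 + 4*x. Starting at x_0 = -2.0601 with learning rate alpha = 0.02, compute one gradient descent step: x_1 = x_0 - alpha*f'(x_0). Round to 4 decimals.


We compute the gradient at x_0 and apply the update.
f'(x) = 44*x + 4
f'(-2.0601) = 44*-2.0601 + 4 = -86.6444
x_1 = -2.0601 - 0.02*-86.6444 = -0.3272


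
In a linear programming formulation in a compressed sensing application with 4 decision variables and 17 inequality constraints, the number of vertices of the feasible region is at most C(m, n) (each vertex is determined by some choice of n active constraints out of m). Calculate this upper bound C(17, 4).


Each vertex corresponds to some choice of n active constraints out of m, so the number of vertices is at most C(m, n) = m! / (n!(m-n)!).
m = 17, n = 4
Numerator: 17 * 16 * 15 * 14
Denominator: 4! = 24
C(17, 4) = 2380
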